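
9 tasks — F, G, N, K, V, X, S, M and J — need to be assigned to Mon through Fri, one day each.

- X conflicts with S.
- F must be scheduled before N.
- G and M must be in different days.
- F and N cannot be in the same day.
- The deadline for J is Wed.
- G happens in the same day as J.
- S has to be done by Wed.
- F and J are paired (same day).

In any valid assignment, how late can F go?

F must be in the same day as J, which can't be after Wed, so F is at most Wed.
F at Wed is achievable: X=Tue; N=Thu; F=Wed; M=Mon; V=Mon; J=Wed; S=Mon; K=Mon; G=Wed.

Wed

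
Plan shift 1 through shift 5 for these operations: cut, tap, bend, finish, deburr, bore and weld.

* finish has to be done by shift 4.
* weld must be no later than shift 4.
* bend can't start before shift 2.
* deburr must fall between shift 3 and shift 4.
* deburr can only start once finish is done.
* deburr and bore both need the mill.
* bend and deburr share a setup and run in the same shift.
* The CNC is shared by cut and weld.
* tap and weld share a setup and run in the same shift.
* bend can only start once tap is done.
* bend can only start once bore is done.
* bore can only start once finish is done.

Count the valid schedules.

44

Splitting on cut: it can be shift 1 (7), shift 2 (7), shift 3 (8), shift 4 (11), shift 5 (11). Listing each branch's schedules as (tap, bend, finish, deburr, bore, weld) by shift number:
cut=shift 1: (2,3,1,3,2,2) (2,4,1,4,2,2) (2,4,1,4,3,2) (2,4,2,4,3,2) (3,4,1,4,2,3) (3,4,1,4,3,3) (3,4,2,4,3,3) — 7.
cut=shift 2: (1,3,1,3,2,1) (1,4,1,4,2,1) (1,4,1,4,3,1) (1,4,2,4,3,1) (3,4,1,4,2,3) (3,4,1,4,3,3) (3,4,2,4,3,3) — 7.
cut=shift 3: (1,3,1,3,2,1) (1,4,1,4,2,1) (1,4,1,4,3,1) (1,4,2,4,3,1) (2,3,1,3,2,2) (2,4,1,4,2,2) (2,4,1,4,3,2) (2,4,2,4,3,2) — 8.
cut=shift 4: (1,3,1,3,2,1) (1,4,1,4,2,1) (1,4,1,4,3,1) (1,4,2,4,3,1) (2,3,1,3,2,2) (2,4,1,4,2,2) (2,4,1,4,3,2) (2,4,2,4,3,2) (3,4,1,4,2,3) (3,4,1,4,3,3) (3,4,2,4,3,3) — 11.
cut=shift 5: (1,3,1,3,2,1) (1,4,1,4,2,1) (1,4,1,4,3,1) (1,4,2,4,3,1) (2,3,1,3,2,2) (2,4,1,4,2,2) (2,4,1,4,3,2) (2,4,2,4,3,2) (3,4,1,4,2,3) (3,4,1,4,3,3) (3,4,2,4,3,3) — 11.
Summing: 7 + 7 + 8 + 11 + 11 = 44.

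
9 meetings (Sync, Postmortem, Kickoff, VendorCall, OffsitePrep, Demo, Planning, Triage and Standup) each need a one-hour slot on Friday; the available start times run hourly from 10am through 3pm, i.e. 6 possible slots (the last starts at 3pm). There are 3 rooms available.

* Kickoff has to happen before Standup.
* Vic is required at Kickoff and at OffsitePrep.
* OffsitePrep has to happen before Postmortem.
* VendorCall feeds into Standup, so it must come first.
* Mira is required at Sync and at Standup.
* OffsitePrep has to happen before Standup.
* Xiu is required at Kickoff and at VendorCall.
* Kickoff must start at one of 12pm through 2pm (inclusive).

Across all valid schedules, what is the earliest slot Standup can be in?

Precedence pushes Standup to at least 1pm.
Standup at 1pm is achievable: Kickoff=12pm, Demo=11am, Triage=12pm, Planning=11am, Sync=10am, VendorCall=10am, OffsitePrep=10am, Postmortem=11am, Standup=1pm.

1pm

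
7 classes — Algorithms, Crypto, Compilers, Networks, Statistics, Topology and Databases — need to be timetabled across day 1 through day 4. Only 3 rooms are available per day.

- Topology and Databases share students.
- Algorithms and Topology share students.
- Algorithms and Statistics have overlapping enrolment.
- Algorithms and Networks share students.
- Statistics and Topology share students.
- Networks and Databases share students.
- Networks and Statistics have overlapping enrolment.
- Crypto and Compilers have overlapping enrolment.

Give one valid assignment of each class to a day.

Crypto=day 1; Topology=day 2; Networks=day 2; Compilers=day 2; Algorithms=day 1; Statistics=day 3; Databases=day 1

Checking: Networks(day 2) != Databases(day 1); Networks(day 2) != Statistics(day 3); Topology(day 2) != Databases(day 1); Algorithms(day 1) != Topology(day 2); Statistics(day 3) != Topology(day 2); Crypto(day 1) != Compilers(day 2); Algorithms(day 1) != Statistics(day 3); Algorithms(day 1) != Networks(day 2); max 3 per day (cap 3).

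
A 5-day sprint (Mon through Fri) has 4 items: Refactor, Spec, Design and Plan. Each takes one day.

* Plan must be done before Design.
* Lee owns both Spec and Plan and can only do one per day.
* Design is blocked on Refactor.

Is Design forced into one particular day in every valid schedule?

No

Design can be Tue (e.g. Refactor=Mon, Spec=Tue, Plan=Mon, Design=Tue) or Wed (e.g. Spec=Tue, Plan=Mon, Design=Wed, Refactor=Mon).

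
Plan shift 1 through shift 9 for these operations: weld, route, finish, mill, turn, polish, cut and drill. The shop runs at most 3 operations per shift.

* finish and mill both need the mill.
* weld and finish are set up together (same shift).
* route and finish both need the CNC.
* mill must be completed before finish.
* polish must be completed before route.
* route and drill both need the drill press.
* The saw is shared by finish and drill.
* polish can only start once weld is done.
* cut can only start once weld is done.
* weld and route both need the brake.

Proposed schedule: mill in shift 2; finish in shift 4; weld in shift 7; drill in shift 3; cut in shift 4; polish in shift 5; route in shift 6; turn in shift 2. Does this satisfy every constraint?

route and finish both need the CNC — holds.
finish and mill both need the mill — holds.
weld and finish are set up together (same shift) — violated.
The shop runs at most 3 operations per shift — holds.
cut can only start once weld is done — violated.
polish must be completed before route — holds.
route and drill both need the drill press — holds.
weld and route both need the brake — holds.
polish can only start once weld is done — violated.
The saw is shared by finish and drill — holds.
mill must be completed before finish — holds.

Invalid. cut can only start once weld is done.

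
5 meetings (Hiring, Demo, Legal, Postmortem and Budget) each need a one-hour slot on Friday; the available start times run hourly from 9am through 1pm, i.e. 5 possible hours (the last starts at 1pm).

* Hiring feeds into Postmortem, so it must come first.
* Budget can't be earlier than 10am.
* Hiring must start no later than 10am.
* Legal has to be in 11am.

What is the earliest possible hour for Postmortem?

Precedence pushes Postmortem to at least 10am.
Postmortem at 10am is achievable: Demo in 9am; Budget in 10am; Postmortem in 10am; Hiring in 9am; Legal in 11am.

10am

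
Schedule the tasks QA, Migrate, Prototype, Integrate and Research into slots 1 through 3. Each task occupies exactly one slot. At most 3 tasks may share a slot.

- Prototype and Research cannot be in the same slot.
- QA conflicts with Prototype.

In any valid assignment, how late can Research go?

3

Research at 3 is achievable: Migrate in 1; Research in 3; QA in 1; Integrate in 1; Prototype in 2.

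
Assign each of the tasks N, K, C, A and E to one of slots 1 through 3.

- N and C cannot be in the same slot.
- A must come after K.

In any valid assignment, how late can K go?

2

Downstream work caps K at 2.
K at 2 is achievable: A in 3, C in 2, N in 1, E in 1, K in 2.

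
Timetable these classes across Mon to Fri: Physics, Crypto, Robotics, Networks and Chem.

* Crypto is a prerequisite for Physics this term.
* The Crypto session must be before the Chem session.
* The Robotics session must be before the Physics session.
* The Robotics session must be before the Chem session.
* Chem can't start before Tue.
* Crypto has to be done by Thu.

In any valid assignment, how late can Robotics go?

Thu

Downstream work caps Robotics at Thu.
Robotics at Thu is achievable: Crypto=Mon; Robotics=Thu; Networks=Mon; Physics=Fri; Chem=Fri.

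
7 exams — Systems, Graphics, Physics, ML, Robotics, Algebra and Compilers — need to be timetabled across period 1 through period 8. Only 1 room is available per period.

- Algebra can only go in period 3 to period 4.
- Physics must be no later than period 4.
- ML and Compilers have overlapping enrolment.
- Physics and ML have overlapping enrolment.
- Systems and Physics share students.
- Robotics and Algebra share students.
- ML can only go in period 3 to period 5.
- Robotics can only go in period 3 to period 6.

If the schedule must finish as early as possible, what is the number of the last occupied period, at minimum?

With at most 1 per period and 7 exams, at least 7 periods are needed.
ML can't be placed before period 3, so the schedule must run through at least period 3.
7 works (last occupied period: period 7): for example Graphics=period 6, Systems=period 2, Robotics=period 5, ML=period 4, Physics=period 1, Algebra=period 3, Compilers=period 7.

7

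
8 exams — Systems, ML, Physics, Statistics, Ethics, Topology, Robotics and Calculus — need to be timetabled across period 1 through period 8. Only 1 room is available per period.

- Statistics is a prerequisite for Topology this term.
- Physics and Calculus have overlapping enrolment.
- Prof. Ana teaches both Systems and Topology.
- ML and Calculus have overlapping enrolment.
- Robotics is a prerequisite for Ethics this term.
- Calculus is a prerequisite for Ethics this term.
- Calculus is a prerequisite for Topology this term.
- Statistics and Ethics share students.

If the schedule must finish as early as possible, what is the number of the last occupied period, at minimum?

The precedence chain requires at least 2 distinct periods.
With at most 1 per period and 8 exams, at least 8 periods are needed.
8 works (last occupied period: period 8): for example Topology=period 5, Robotics=period 2, Systems=period 6, Statistics=period 4, Calculus=period 1, ML=period 7, Ethics=period 3, Physics=period 8.

8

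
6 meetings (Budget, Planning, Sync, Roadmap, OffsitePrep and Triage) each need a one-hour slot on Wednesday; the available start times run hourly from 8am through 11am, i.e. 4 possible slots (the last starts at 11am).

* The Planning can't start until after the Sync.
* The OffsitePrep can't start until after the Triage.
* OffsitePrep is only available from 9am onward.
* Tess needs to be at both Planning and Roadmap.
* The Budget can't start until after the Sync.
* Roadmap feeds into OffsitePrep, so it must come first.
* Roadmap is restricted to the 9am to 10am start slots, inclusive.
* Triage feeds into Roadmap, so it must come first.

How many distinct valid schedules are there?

40

Splitting on Budget: it can be 9am (8), 10am (14), 11am (18). Listing each branch's schedules as (Planning, Sync, Roadmap, OffsitePrep, Triage):
Budget=9am: (9am,8am,10am,11am,8am) (9am,8am,10am,11am,9am) (10am,8am,9am,10am,8am) (10am,8am,9am,11am,8am) (11am,8am,9am,10am,8am) (11am,8am,9am,11am,8am) (11am,8am,10am,11am,8am) (11am,8am,10am,11am,9am) — 8.
Budget=10am: (9am,8am,10am,11am,8am) (9am,8am,10am,11am,9am) (10am,8am,9am,10am,8am) (10am,8am,9am,11am,8am) (10am,9am,9am,10am,8am) (10am,9am,9am,11am,8am) (11am,8am,9am,10am,8am) (11am,8am,9am,11am,8am) (11am,8am,10am,11am,8am) (11am,8am,10am,11am,9am) (11am,9am,9am,10am,8am) (11am,9am,9am,11am,8am) (11am,9am,10am,11am,8am) (11am,9am,10am,11am,9am) — 14.
Budget=11am: (9am,8am,10am,11am,8am) (9am,8am,10am,11am,9am) (10am,8am,9am,10am,8am) (10am,8am,9am,11am,8am) (10am,9am,9am,10am,8am) (10am,9am,9am,11am,8am) (11am,8am,9am,10am,8am) (11am,8am,9am,11am,8am) (11am,8am,10am,11am,8am) (11am,8am,10am,11am,9am) (11am,9am,9am,10am,8am) (11am,9am,9am,11am,8am) (11am,9am,10am,11am,8am) (11am,9am,10am,11am,9am) (11am,10am,9am,10am,8am) (11am,10am,9am,11am,8am) (11am,10am,10am,11am,8am) (11am,10am,10am,11am,9am) — 18.
Summing: 8 + 14 + 18 = 40.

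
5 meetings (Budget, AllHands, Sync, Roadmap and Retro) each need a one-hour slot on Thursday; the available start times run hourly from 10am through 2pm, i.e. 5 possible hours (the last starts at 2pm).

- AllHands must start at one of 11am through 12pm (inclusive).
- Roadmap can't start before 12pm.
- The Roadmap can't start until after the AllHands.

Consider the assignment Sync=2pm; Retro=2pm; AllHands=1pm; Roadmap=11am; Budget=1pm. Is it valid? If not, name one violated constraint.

No — it violates: The Roadmap can't start until after the AllHands

Roadmap can't start before 12pm — violated.
The Roadmap can't start until after the AllHands — violated.
AllHands must start at one of 11am through 12pm (inclusive) — violated.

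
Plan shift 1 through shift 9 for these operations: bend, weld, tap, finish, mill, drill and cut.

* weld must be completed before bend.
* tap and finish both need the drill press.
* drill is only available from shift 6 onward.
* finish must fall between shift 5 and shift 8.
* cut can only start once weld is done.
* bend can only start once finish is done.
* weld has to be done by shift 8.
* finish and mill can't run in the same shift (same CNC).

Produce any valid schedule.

tap -> shift 1, mill -> shift 1, drill -> shift 6, cut -> shift 2, finish -> shift 5, bend -> shift 6, weld -> shift 1

Checking: weld(shift 1) before bend(shift 6); weld(shift 1) before cut(shift 2); finish(shift 5) before bend(shift 6); finish(shift 5) != mill(shift 1); tap(shift 1) != finish(shift 5); finish=shift 5 in [shift 5,shift 8]; drill=shift 6 in [shift 6,shift 9]; weld=shift 1 in [shift 1,shift 8].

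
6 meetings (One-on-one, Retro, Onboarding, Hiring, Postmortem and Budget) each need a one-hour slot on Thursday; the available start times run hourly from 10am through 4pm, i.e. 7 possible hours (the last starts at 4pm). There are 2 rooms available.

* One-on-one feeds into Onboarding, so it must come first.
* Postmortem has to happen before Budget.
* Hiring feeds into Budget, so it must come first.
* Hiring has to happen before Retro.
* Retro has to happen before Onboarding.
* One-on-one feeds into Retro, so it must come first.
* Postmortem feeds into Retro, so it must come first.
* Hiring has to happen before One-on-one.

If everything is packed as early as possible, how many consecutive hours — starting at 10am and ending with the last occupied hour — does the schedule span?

The precedence chain requires at least 4 distinct hours.
With at most 2 per hour and 6 meetings, at least 3 hours are needed.
4 works (last occupied hour: 1pm): for example Retro=12pm, Onboarding=1pm, One-on-one=11am, Hiring=10am, Postmortem=10am, Budget=11am.

4 hours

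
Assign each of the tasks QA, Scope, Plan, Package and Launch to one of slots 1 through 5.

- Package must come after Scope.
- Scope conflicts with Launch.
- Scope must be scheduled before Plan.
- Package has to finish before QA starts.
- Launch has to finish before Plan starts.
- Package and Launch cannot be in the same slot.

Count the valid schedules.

Splitting on QA: it can be 3 (3), 4 (11), 5 (25). Listing each branch's schedules as (Scope, Plan, Package, Launch):
QA=3: (1,4,2,3) (1,5,2,3) (1,5,2,4) — 3.
QA=4: (1,3,3,2) (1,4,2,3) (1,4,3,2) (1,5,2,3) (1,5,2,4) (1,5,3,2) (1,5,3,4) (2,3,3,1) (2,4,3,1) (2,5,3,1) (2,5,3,4) — 11.
QA=5: (1,3,3,2) (1,3,4,2) (1,4,2,3) (1,4,3,2) (1,4,4,2) (1,4,4,3) (1,5,2,3) (1,5,2,4) (1,5,3,2) (1,5,3,4) (1,5,4,2) (1,5,4,3) (2,3,3,1) (2,3,4,1) (2,4,3,1) (2,4,4,1) (2,4,4,3) (2,5,3,1) (2,5,3,4) (2,5,4,1) (2,5,4,3) (3,4,4,1) (3,4,4,2) (3,5,4,1) (3,5,4,2) — 25.
Summing: 3 + 11 + 25 = 39.

39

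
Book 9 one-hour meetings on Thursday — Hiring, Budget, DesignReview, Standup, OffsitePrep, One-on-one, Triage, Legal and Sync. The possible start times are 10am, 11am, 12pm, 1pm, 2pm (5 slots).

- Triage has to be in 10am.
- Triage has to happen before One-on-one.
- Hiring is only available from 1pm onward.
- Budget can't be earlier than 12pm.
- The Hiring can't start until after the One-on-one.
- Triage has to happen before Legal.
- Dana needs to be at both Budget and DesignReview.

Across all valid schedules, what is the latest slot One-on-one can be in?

1pm

Precedence pushes One-on-one to at least 11am; downstream work caps One-on-one at 1pm.
One-on-one at 1pm is achievable: Legal in 11am, Sync in 10am, Budget in 12pm, Triage in 10am, OffsitePrep in 10am, Standup in 10am, DesignReview in 10am, One-on-one in 1pm, Hiring in 2pm.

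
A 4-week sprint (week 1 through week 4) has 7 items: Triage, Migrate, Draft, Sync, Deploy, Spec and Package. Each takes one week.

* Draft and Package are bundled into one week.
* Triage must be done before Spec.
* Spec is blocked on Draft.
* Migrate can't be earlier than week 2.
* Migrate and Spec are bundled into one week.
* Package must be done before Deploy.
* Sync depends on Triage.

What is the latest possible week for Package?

week 3

Downstream work caps Package at week 3.
Package at week 3 is achievable: Draft=week 3; Deploy=week 4; Package=week 3; Sync=week 2; Spec=week 4; Migrate=week 4; Triage=week 1.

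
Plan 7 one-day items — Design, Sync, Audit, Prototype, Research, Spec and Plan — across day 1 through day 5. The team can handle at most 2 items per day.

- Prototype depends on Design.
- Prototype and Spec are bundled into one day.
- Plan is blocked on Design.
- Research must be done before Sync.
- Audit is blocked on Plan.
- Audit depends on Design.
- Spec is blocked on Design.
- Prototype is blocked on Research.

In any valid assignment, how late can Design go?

day 2

Downstream work caps Design at day 3.
Design at day 2 is achievable: Research -> day 1; Audit -> day 4; Plan -> day 3; Sync -> day 2; Prototype -> day 5; Spec -> day 5; Design -> day 2.
Nothing later works — the capacity limit rule out every day after day 2.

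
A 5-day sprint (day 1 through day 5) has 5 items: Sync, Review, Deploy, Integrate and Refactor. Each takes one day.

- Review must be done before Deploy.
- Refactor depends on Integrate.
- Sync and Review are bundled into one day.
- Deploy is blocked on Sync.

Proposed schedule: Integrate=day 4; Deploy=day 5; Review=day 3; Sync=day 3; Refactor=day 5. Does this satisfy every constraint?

Valid

Review must be done before Deploy — holds.
Sync and Review are bundled into one day — holds.
Deploy is blocked on Sync — holds.
Refactor depends on Integrate — holds.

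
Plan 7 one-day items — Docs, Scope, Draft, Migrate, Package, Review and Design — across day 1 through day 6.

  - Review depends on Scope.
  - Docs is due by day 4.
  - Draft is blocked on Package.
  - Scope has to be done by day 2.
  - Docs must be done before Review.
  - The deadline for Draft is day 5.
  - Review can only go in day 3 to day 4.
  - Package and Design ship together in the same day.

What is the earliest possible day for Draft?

day 2

Precedence pushes Draft to at least day 2; Draft's own window allows nothing later than day 5.
Draft at day 2 is achievable: Package -> day 1, Review -> day 3, Migrate -> day 1, Draft -> day 2, Docs -> day 1, Design -> day 1, Scope -> day 1.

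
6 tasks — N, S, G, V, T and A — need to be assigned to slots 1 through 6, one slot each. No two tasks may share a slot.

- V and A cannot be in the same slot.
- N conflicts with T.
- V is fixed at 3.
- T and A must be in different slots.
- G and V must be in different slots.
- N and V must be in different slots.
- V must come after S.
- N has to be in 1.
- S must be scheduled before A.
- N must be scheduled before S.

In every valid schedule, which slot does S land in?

2

N is fixed at 1 and must come before S, so S is at least 2.
V is fixed at 3 and must come after S, so S is at most 2.
So S must be 2.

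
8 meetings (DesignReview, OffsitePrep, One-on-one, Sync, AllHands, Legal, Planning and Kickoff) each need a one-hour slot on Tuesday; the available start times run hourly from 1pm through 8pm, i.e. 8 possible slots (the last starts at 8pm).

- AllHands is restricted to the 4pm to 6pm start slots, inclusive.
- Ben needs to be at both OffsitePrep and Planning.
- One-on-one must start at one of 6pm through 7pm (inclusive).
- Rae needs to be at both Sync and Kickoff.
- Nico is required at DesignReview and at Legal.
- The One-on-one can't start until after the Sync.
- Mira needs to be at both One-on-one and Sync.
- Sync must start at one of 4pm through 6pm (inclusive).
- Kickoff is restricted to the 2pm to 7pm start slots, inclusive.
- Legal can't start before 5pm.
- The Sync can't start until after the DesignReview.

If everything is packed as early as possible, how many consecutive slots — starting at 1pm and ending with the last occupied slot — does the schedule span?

6

The precedence chain requires at least 3 distinct slots.
One-on-one can't be placed before 6pm — that is slot 6 counting from 1pm — so the schedule must run through at least 6 slots.
6 works (last occupied slot: 6pm): for example Planning in 2pm; One-on-one in 6pm; Legal in 5pm; AllHands in 4pm; DesignReview in 1pm; Kickoff in 2pm; Sync in 4pm; OffsitePrep in 1pm.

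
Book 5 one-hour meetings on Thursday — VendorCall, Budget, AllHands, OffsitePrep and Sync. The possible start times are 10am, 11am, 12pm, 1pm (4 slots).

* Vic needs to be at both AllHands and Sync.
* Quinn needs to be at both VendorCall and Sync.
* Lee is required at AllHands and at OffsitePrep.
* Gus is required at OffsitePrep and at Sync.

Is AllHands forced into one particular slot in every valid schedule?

No

AllHands can be 10am (e.g. VendorCall=10am; OffsitePrep=11am; AllHands=10am; Budget=10am; Sync=12pm) or 11am (e.g. AllHands=11am; VendorCall=10am; Sync=12pm; OffsitePrep=10am; Budget=10am).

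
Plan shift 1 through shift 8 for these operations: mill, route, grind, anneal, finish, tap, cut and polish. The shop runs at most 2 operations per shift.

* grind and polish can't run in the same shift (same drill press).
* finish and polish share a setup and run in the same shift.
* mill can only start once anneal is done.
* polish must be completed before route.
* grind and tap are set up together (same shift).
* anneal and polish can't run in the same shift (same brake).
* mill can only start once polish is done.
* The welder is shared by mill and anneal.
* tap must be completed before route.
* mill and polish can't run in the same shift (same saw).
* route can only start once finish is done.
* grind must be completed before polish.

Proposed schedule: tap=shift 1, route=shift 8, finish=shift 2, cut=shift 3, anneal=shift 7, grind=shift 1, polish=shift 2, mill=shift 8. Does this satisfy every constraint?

grind must be completed before polish — holds.
mill can only start once polish is done — holds.
anneal and polish can't run in the same shift (same brake) — holds.
The welder is shared by mill and anneal — holds.
grind and polish can't run in the same shift (same drill press) — holds.
grind and tap are set up together (same shift) — holds.
tap must be completed before route — holds.
mill can only start once anneal is done — holds.
route can only start once finish is done — holds.
polish must be completed before route — holds.
mill and polish can't run in the same shift (same saw) — holds.
The shop runs at most 2 operations per shift — holds.
finish and polish share a setup and run in the same shift — holds.

Yes, all constraints hold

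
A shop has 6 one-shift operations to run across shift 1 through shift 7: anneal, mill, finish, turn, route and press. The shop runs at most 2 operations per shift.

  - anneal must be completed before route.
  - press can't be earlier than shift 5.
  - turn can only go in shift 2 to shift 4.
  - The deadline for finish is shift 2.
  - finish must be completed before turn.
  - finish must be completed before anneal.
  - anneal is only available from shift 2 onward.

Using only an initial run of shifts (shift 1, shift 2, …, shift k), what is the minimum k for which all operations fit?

5 shifts

The precedence chain requires at least 3 distinct shifts.
With at most 2 per shift and 6 operations, at least 3 shifts are needed.
press can't be placed before shift 5, so the schedule must run through at least shift 5.
5 works (last occupied shift: shift 5): for example mill -> shift 1; route -> shift 3; turn -> shift 2; anneal -> shift 2; finish -> shift 1; press -> shift 5.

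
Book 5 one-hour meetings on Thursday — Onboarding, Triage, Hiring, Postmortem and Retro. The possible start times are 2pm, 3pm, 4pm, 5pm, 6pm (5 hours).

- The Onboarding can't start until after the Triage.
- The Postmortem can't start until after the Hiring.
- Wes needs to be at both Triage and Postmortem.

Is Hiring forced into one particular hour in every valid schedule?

Hiring can be 2pm (e.g. Onboarding=3pm; Postmortem=3pm; Triage=2pm; Hiring=2pm; Retro=2pm) or 3pm (e.g. Retro -> 2pm; Postmortem -> 4pm; Hiring -> 3pm; Triage -> 2pm; Onboarding -> 3pm).

No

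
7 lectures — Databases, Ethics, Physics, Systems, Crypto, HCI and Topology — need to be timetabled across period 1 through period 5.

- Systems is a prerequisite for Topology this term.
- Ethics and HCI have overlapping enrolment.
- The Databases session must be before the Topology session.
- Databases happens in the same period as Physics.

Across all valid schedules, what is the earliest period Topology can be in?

period 2

Precedence pushes Topology to at least period 2.
Topology at period 2 is achievable: Crypto=period 1; Databases=period 1; Ethics=period 1; Physics=period 1; HCI=period 2; Systems=period 1; Topology=period 2.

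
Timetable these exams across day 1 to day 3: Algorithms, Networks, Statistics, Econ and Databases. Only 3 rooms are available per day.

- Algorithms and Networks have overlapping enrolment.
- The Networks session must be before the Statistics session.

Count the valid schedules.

51

Splitting on Algorithms: it can be day 1 (9), day 2 (17), day 3 (25). Listing each branch's schedules as (Networks, Statistics, Econ, Databases) by day number:
Algorithms=day 1: (2,3,1,1) (2,3,1,2) (2,3,1,3) (2,3,2,1) (2,3,2,2) (2,3,2,3) (2,3,3,1) (2,3,3,2) (2,3,3,3) — 9.
Algorithms=day 2: (1,2,1,1) (1,2,1,2) (1,2,1,3) (1,2,2,1) (1,2,2,3) (1,2,3,1) (1,2,3,2) (1,2,3,3) (1,3,1,1) (1,3,1,2) (1,3,1,3) (1,3,2,1) (1,3,2,2) (1,3,2,3) (1,3,3,1) (1,3,3,2) (1,3,3,3) — 17.
Algorithms=day 3: (1,2,1,1) (1,2,1,2) (1,2,1,3) (1,2,2,1) (1,2,2,2) (1,2,2,3) (1,2,3,1) (1,2,3,2) (1,2,3,3) (1,3,1,1) (1,3,1,2) (1,3,1,3) (1,3,2,1) (1,3,2,2) (1,3,2,3) (1,3,3,1) (1,3,3,2) (2,3,1,1) (2,3,1,2) (2,3,1,3) (2,3,2,1) (2,3,2,2) (2,3,2,3) (2,3,3,1) (2,3,3,2) — 25.
Summing: 9 + 17 + 25 = 51.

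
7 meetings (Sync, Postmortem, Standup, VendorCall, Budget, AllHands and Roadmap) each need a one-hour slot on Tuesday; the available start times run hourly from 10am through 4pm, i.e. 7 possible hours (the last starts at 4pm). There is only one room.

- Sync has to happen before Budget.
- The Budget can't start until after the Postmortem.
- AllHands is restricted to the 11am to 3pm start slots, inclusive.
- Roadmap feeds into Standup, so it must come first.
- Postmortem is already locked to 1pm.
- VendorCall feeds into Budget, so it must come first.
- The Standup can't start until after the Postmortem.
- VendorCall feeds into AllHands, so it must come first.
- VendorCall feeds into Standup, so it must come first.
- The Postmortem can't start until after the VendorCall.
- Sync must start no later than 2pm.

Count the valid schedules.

39

Splitting on Sync: it can be 10am (11), 11am (11), 12pm (11), 2pm (6). Listing each branch's schedules as (Postmortem, Standup, VendorCall, Budget, AllHands, Roadmap):
Sync=10am: (1pm,2pm,11am,4pm,3pm,12pm) (1pm,2pm,12pm,4pm,3pm,11am) (1pm,3pm,11am,4pm,12pm,2pm) (1pm,3pm,11am,4pm,2pm,12pm) (1pm,3pm,12pm,4pm,2pm,11am) (1pm,4pm,11am,2pm,12pm,3pm) (1pm,4pm,11am,2pm,3pm,12pm) (1pm,4pm,11am,3pm,12pm,2pm) (1pm,4pm,11am,3pm,2pm,12pm) (1pm,4pm,12pm,2pm,3pm,11am) (1pm,4pm,12pm,3pm,2pm,11am) — 11.
Sync=11am: (1pm,2pm,10am,4pm,3pm,12pm) (1pm,2pm,12pm,4pm,3pm,10am) (1pm,3pm,10am,4pm,12pm,2pm) (1pm,3pm,10am,4pm,2pm,12pm) (1pm,3pm,12pm,4pm,2pm,10am) (1pm,4pm,10am,2pm,12pm,3pm) (1pm,4pm,10am,2pm,3pm,12pm) (1pm,4pm,10am,3pm,12pm,2pm) (1pm,4pm,10am,3pm,2pm,12pm) (1pm,4pm,12pm,2pm,3pm,10am) (1pm,4pm,12pm,3pm,2pm,10am) — 11.
Sync=12pm: (1pm,2pm,10am,4pm,3pm,11am) (1pm,2pm,11am,4pm,3pm,10am) (1pm,3pm,10am,4pm,11am,2pm) (1pm,3pm,10am,4pm,2pm,11am) (1pm,3pm,11am,4pm,2pm,10am) (1pm,4pm,10am,2pm,11am,3pm) (1pm,4pm,10am,2pm,3pm,11am) (1pm,4pm,10am,3pm,11am,2pm) (1pm,4pm,10am,3pm,2pm,11am) (1pm,4pm,11am,2pm,3pm,10am) (1pm,4pm,11am,3pm,2pm,10am) — 11.
Sync=2pm: (1pm,3pm,10am,4pm,11am,12pm) (1pm,3pm,10am,4pm,12pm,11am) (1pm,3pm,11am,4pm,12pm,10am) (1pm,4pm,10am,3pm,11am,12pm) (1pm,4pm,10am,3pm,12pm,11am) (1pm,4pm,11am,3pm,12pm,10am) — 6.
Summing: 11 + 11 + 11 + 6 = 39.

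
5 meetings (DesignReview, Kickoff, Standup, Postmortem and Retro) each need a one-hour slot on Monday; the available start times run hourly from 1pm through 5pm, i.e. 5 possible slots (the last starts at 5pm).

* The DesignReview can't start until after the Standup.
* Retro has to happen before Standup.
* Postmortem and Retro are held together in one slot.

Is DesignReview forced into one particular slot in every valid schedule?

DesignReview can be 3pm (e.g. Retro=1pm, DesignReview=3pm, Postmortem=1pm, Kickoff=1pm, Standup=2pm) or 4pm (e.g. Retro in 1pm; Kickoff in 1pm; Postmortem in 1pm; Standup in 2pm; DesignReview in 4pm).

No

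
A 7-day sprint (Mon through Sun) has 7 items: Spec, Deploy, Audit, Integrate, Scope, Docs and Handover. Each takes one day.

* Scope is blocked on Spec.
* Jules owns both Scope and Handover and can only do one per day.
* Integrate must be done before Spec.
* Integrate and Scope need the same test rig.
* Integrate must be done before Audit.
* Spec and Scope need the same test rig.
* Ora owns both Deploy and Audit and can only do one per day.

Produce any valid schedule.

Docs -> Mon; Deploy -> Mon; Audit -> Tue; Spec -> Tue; Handover -> Mon; Scope -> Wed; Integrate -> Mon

Checking: Integrate(Mon) before Spec(Tue); Spec(Tue) before Scope(Wed); Integrate(Mon) before Audit(Tue); Scope(Wed) != Handover(Mon); Spec(Tue) != Scope(Wed); Integrate(Mon) != Scope(Wed); Deploy(Mon) != Audit(Tue).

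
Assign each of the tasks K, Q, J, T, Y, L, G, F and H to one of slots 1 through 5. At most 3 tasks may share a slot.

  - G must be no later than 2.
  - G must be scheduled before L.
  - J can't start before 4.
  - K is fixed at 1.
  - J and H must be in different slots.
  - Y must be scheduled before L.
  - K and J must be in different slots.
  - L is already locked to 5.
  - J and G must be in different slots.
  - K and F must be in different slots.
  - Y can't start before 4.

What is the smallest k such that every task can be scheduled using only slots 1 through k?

5

The precedence chain requires at least 2 distinct slots.
With at most 3 per slot and 9 tasks, at least 3 slots are needed.
L can't be placed before 5, so the schedule must run through at least slot 5.
5 works (last occupied slot: 5): for example Q=1; L=5; J=4; F=2; Y=4; K=1; T=2; H=2; G=1.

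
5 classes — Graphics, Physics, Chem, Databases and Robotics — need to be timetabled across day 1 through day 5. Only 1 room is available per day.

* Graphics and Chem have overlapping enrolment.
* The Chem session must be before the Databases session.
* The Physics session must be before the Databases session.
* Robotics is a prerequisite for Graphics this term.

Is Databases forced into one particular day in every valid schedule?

Databases can be day 3 (e.g. Graphics=day 5; Physics=day 1; Databases=day 3; Chem=day 2; Robotics=day 4) or day 4 (e.g. Chem=day 2, Robotics=day 3, Physics=day 1, Databases=day 4, Graphics=day 5).

No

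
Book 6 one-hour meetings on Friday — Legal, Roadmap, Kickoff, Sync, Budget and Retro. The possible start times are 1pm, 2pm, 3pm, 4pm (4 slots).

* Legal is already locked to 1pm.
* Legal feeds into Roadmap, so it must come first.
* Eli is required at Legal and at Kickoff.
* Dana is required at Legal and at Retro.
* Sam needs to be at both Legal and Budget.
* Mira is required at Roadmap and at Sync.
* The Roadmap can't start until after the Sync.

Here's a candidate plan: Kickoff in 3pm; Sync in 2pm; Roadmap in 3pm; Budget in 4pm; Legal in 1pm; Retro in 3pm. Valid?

Legal is already locked to 1pm — holds.
Dana is required at Legal and at Retro — holds.
Sam needs to be at both Legal and Budget — holds.
Legal feeds into Roadmap, so it must come first — holds.
Mira is required at Roadmap and at Sync — holds.
The Roadmap can't start until after the Sync — holds.
Eli is required at Legal and at Kickoff — holds.

Yes, all constraints hold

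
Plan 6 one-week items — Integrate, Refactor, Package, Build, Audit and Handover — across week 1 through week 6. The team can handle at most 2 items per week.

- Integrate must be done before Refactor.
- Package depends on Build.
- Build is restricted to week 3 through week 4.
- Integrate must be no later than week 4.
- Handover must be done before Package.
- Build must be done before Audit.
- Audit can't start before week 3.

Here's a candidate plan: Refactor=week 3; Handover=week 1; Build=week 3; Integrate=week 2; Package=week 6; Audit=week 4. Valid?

Valid

Handover must be done before Package — holds.
Package depends on Build — holds.
Integrate must be done before Refactor — holds.
Build is restricted to week 3 through week 4 — holds.
The team can handle at most 2 items per week — holds.
Integrate must be no later than week 4 — holds.
Build must be done before Audit — holds.
Audit can't start before week 3 — holds.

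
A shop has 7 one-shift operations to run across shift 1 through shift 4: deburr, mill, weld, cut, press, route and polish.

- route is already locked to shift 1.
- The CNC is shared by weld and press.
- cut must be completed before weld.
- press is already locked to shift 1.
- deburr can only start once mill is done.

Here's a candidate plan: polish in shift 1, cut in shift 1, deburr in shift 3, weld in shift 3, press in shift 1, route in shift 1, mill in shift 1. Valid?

Valid

The CNC is shared by weld and press — holds.
cut must be completed before weld — holds.
route is already locked to shift 1 — holds.
deburr can only start once mill is done — holds.
press is already locked to shift 1 — holds.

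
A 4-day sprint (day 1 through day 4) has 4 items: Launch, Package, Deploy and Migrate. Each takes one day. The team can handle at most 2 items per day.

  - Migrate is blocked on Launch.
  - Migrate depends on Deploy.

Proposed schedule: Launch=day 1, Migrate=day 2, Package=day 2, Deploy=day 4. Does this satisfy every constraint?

No — it violates: Migrate depends on Deploy

The team can handle at most 2 items per day — holds.
Migrate is blocked on Launch — holds.
Migrate depends on Deploy — violated.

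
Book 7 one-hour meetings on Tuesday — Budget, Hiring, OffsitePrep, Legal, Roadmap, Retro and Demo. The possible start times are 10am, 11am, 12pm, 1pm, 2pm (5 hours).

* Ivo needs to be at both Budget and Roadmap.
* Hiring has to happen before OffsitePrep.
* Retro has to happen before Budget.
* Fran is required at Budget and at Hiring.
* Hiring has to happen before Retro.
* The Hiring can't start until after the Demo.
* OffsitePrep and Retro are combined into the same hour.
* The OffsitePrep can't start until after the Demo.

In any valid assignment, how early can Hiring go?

Precedence pushes Hiring to at least 11am; downstream work caps Hiring at 12pm.
Hiring at 11am is achievable: Legal=10am, Budget=1pm, Hiring=11am, Retro=12pm, Demo=10am, Roadmap=10am, OffsitePrep=12pm.

11am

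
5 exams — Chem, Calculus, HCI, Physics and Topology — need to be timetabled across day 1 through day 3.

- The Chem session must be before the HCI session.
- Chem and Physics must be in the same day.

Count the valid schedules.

27

Splitting on Chem: it can be day 1 (18), day 2 (9). Listing each branch's schedules as (Calculus, HCI, Physics, Topology) by day number:
Chem=day 1: (1,2,1,1) (1,2,1,2) (1,2,1,3) (1,3,1,1) (1,3,1,2) (1,3,1,3) (2,2,1,1) (2,2,1,2) (2,2,1,3) (2,3,1,1) (2,3,1,2) (2,3,1,3) (3,2,1,1) (3,2,1,2) (3,2,1,3) (3,3,1,1) (3,3,1,2) (3,3,1,3) — 18.
Chem=day 2: (1,3,2,1) (1,3,2,2) (1,3,2,3) (2,3,2,1) (2,3,2,2) (2,3,2,3) (3,3,2,1) (3,3,2,2) (3,3,2,3) — 9.
Summing: 18 + 9 = 27.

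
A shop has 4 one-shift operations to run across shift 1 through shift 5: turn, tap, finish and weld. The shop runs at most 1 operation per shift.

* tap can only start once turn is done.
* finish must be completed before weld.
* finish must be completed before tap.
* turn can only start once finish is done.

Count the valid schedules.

Splitting on turn: it can be shift 2 (6), shift 3 (6), shift 4 (3). Listing each branch's schedules as (tap, finish, weld) by shift number:
turn=shift 2: (3,1,4) (3,1,5) (4,1,3) (4,1,5) (5,1,3) (5,1,4) — 6.
turn=shift 3: (4,1,2) (4,1,5) (4,2,5) (5,1,2) (5,1,4) (5,2,4) — 6.
turn=shift 4: (5,1,2) (5,1,3) (5,2,3) — 3.
Summing: 6 + 6 + 3 = 15.

15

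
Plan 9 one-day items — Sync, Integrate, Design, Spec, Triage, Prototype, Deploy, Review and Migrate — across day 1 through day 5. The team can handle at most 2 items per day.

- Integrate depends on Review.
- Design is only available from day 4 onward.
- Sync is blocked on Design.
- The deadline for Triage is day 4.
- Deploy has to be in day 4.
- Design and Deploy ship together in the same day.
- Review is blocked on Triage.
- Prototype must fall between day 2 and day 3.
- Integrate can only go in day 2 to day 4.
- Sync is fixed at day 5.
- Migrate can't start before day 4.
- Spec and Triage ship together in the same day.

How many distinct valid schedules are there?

Enumerating: Triage in day 1, Review in day 2, Integrate in day 3, Deploy in day 4, Spec in day 1, Migrate in day 5, Sync in day 5, Prototype in day 2, Design in day 4 | Prototype in day 3, Design in day 4, Triage in day 1, Migrate in day 5, Review in day 2, Sync in day 5, Deploy in day 4, Spec in day 1, Integrate in day 3.

2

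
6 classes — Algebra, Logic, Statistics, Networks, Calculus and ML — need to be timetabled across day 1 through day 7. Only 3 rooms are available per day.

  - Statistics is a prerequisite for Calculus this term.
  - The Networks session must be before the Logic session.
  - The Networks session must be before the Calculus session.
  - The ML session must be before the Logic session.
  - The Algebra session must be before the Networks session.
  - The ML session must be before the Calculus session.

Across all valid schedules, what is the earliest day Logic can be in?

day 3

Precedence pushes Logic to at least day 3.
Logic at day 3 is achievable: Logic=day 3, Calculus=day 3, Statistics=day 1, Algebra=day 1, Networks=day 2, ML=day 1.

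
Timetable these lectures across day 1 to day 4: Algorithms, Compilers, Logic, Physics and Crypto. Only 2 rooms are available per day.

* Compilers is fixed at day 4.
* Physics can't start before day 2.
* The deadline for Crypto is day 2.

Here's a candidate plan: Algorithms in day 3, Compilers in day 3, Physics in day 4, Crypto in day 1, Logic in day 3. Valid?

The deadline for Crypto is day 2 — holds.
Physics can't start before day 2 — holds.
Only 2 rooms are available per day — violated.
Compilers is fixed at day 4 — violated.

No. Compilers is fixed at day 4 is not satisfied.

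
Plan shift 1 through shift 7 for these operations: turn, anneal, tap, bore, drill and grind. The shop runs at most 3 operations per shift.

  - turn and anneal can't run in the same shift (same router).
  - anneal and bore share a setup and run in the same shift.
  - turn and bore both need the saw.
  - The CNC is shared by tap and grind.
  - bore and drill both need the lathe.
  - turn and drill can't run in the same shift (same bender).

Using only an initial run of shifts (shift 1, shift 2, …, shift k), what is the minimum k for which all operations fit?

3 shifts

With at most 3 per shift and 6 operations, at least 2 shifts are needed.
Could 2 shifts be enough, i.e. nothing placed later than shift 2? No: turn, anneal and drill must all be in different shifts (turn/anneal can't share; turn/drill can't share; anneal/drill can't share), but only 2 shifts are available: 3 operations can't fit in 2 distinct shifts.
So 2 shifts is not enough.
3 works (last occupied shift: shift 3): for example bore -> shift 2, turn -> shift 1, tap -> shift 1, anneal -> shift 2, drill -> shift 3, grind -> shift 2.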